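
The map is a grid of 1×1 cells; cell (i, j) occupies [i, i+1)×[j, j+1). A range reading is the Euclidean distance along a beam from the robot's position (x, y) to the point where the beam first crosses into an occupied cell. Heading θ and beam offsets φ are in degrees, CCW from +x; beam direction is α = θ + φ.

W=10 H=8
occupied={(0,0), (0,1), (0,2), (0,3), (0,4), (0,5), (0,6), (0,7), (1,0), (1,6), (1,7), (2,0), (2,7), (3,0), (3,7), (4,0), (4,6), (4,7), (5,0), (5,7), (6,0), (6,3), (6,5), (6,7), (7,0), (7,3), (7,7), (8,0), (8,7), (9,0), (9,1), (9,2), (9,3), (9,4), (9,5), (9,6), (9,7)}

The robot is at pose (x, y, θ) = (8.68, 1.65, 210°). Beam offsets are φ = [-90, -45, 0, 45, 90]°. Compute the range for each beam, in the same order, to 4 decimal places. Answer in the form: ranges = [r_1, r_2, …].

beam 1: φ=-90°, α=120°
  direction (-0.5000, 0.8660); cell (8,1); t to first gridline: x 1.3600, y 0.4041 (then +2.0000 / +1.1547)
    (8,2) via y @ 0.4041
    (7,2) via x @ 1.3600
    (7,3) via y @ 1.5588  # hit
  → r_1 = 1.5588
beam 2: φ=-45°, α=165°
  direction (-0.9659, 0.2588); cell (8,1); t to first gridline: x 0.7040, y 1.3523 (then +1.0353 / +3.8637)
    (7,1) via x @ 0.7040
    (7,2) via y @ 1.3523
    (6,2) via x @ 1.7393
    (5,2) via x @ 2.7745
    (4,2) via x @ 3.8098
    (3,2) via x @ 4.8451
    (3,3) via y @ 5.2160
    (2,3) via x @ 5.8804
    (1,3) via x @ 6.9156
    (0,3) via x @ 7.9509  # hit
  → r_2 = 7.9509
beam 3: φ=0°, α=210°
  direction (-0.8660, -0.5000); cell (8,1); t to first gridline: x 0.7852, y 1.3000 (then +1.1547 / +2.0000)
    (7,1) via x @ 0.7852
    (7,0) via y @ 1.3000  # hit
  → r_3 = 1.3000
beam 4: φ=45°, α=255°
  direction (-0.2588, -0.9659); cell (8,1); t to first gridline: x 2.6273, y 0.6729 (then +3.8637 / +1.0353)
    (8,0) via y @ 0.6729  # hit
  → r_4 = 0.6729
beam 5: φ=90°, α=300°
  direction (0.5000, -0.8660); cell (8,1); t to first gridline: x 0.6400, y 0.7506 (then +2.0000 / +1.1547)
    (9,1) via x @ 0.6400  # hit
  → r_5 = 0.6400

ranges = [1.5588, 7.9509, 1.3000, 0.6729, 0.6400]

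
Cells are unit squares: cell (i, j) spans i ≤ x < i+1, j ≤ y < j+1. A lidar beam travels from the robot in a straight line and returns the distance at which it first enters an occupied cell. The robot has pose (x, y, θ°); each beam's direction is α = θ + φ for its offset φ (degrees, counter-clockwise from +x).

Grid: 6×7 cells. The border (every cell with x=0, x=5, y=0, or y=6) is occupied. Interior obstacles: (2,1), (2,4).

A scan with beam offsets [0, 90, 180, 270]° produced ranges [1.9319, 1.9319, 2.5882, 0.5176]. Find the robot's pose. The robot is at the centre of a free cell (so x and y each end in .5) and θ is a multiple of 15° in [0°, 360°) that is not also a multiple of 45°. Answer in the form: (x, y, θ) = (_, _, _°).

(x, y, θ) = (4.5, 3.5, 75°)

The pose lattice has 18·16 = 288 candidates. Test each by forward raycasting.
  (1.5, 4.5, 150°): beam 1 = 0.5774 ≠ 1.9319 ✗
  (1.5, 1.5, 105°): beam 2 = 0.5176 ≠ 1.9319 ✗
  (2.5, 2.5, 345°): beam 1 = 2.5882 ≠ 1.9319 ✗
  …
  (4.5, 3.5, 75°): r_1=1.9319, r_2=1.9319, r_3=2.5882, r_4=0.5176 — all match ✓
No second candidate reproduces the full scan.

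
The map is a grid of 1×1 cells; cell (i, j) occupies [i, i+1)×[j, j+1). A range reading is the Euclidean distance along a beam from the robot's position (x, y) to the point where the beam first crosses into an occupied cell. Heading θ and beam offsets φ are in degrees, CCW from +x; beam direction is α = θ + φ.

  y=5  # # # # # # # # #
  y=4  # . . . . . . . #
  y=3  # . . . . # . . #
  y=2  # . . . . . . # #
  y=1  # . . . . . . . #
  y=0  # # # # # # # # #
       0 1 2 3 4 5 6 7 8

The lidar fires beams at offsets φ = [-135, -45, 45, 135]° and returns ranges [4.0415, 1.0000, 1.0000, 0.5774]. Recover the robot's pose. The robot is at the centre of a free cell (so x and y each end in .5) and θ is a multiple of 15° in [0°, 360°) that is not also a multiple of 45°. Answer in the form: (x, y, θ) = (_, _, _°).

Candidates: 26 free-cell centres × 16 headings = 416 poses. Raycast each; keep the one whose scan matches to 4 dp.
  (4.5, 3.5, 165°): beam 1 = 0.5774 ≠ 4.0415 ✗
  (3.5, 1.5, 120°): beam 1 = 1.9319 ≠ 4.0415 ✗
  (2.5, 4.5, 300°): beam 1 = 1.5529 ≠ 4.0415 ✗
  …
  (4.5, 4.5, 345°): r_1=4.0415, r_2=1.0000, r_3=1.0000, r_4=0.5774 — all match ✓
Only this pose fits every beam.

(x, y, θ) = (4.5, 4.5, 345°)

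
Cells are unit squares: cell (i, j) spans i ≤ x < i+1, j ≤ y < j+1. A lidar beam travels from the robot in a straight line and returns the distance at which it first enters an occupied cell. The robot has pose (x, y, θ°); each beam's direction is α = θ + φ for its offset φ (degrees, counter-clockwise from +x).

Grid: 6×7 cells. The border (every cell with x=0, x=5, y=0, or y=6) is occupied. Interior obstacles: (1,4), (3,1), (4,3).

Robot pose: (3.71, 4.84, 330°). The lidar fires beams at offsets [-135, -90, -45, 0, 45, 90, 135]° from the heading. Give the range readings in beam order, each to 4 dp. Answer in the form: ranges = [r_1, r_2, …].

beam 1: φ=-135°, α=195°
  direction (-0.9659, -0.2588); cell (3,4); t to first gridline: x 0.7350, y 3.2455 (then +1.0353 / +3.8637)
    (2,4) via x @ 0.7350
    (1,4) via x @ 1.7703  # hit
  → r_1 = 1.7703
beam 2: φ=-90°, α=240°
  direction (-0.5000, -0.8660); cell (3,4); t to first gridline: x 1.4200, y 0.9699 (then +2.0000 / +1.1547)
    (3,3) via y @ 0.9699
    (2,3) via x @ 1.4200
    (2,2) via y @ 2.1246
    (2,1) via y @ 3.2793
    (1,1) via x @ 3.4200
    (1,0) via y @ 4.4341  # hit
  → r_2 = 4.4341
beam 3: φ=-45°, α=285°
  direction (0.2588, -0.9659); cell (3,4); t to first gridline: x 1.1205, y 0.8696 (then +3.8637 / +1.0353)
    (3,3) via y @ 0.8696
    (4,3) via x @ 1.1205  # hit
  → r_3 = 1.1205
beam 4: φ=0°, α=330°
  direction (0.8660, -0.5000); cell (3,4); t to first gridline: x 0.3349, y 1.6800 (then +1.1547 / +2.0000)
    (4,4) via x @ 0.3349
    (5,4) via x @ 1.4896  # hit
  → r_4 = 1.4896
beam 5: φ=45°, α=15°
  direction (0.9659, 0.2588); cell (3,4); t to first gridline: x 0.3002, y 0.6182 (then +1.0353 / +3.8637)
    (4,4) via x @ 0.3002
    (4,5) via y @ 0.6182
    (5,5) via x @ 1.3355  # hit
  → r_5 = 1.3355
beam 6: φ=90°, α=60°
  direction (0.5000, 0.8660); cell (3,4); t to first gridline: x 0.5800, y 0.1848 (then +2.0000 / +1.1547)
    (3,5) via y @ 0.1848
    (4,5) via x @ 0.5800
    (4,6) via y @ 1.3395  # hit
  → r_6 = 1.3395
beam 7: φ=135°, α=105°
  direction (-0.2588, 0.9659); cell (3,4); t to first gridline: x 2.7432, y 0.1656 (then +3.8637 / +1.0353)
    (3,5) via y @ 0.1656
    (3,6) via y @ 1.2009  # hit
  → r_7 = 1.2009

ranges = [1.7703, 4.4341, 1.1205, 1.4896, 1.3355, 1.3395, 1.2009]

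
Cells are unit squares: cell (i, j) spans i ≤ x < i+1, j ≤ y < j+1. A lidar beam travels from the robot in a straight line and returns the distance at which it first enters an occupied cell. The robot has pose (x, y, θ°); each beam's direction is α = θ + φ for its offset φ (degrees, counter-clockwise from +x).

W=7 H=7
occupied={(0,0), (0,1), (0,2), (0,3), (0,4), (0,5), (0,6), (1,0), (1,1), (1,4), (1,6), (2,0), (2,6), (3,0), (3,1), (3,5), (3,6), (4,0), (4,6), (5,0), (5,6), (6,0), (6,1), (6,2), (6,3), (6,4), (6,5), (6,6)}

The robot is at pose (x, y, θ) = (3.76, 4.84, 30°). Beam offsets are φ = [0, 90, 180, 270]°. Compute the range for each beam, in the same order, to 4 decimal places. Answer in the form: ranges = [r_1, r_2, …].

beam 1: φ=0°, α=30°
  dir = (cos 30°, sin 30°) = (0.8660, 0.5000); from cell (3,4)
  next x-line at t=0.2771, next y-line at t=0.3200; Δt_x=1.1547, Δt_y=2.0000
    x: enter (4,4) at t=0.2771
    y: enter (4,5) at t=0.3200
    x: enter (5,5) at t=1.4318
    y: enter (5,6) at t=2.3200 ← occupied
  → r_1 = 2.3200
beam 2: φ=90°, α=120°
  dir = (cos 120°, sin 120°) = (-0.5000, 0.8660); from cell (3,4)
  next x-line at t=1.5200, next y-line at t=0.1848; Δt_x=2.0000, Δt_y=1.1547
    y: enter (3,5) at t=0.1848 ← occupied
  → r_2 = 0.1848
beam 3: φ=180°, α=210°
  dir = (cos 210°, sin 210°) = (-0.8660, -0.5000); from cell (3,4)
  next x-line at t=0.8776, next y-line at t=1.6800; Δt_x=1.1547, Δt_y=2.0000
    x: enter (2,4) at t=0.8776
    y: enter (2,3) at t=1.6800
    x: enter (1,3) at t=2.0323
    x: enter (0,3) at t=3.1870 ← occupied
  → r_3 = 3.1870
beam 4: φ=270°, α=300°
  dir = (cos 300°, sin 300°) = (0.5000, -0.8660); from cell (3,4)
  next x-line at t=0.4800, next y-line at t=0.9699; Δt_x=2.0000, Δt_y=1.1547
    x: enter (4,4) at t=0.4800
    y: enter (4,3) at t=0.9699
    y: enter (4,2) at t=2.1246
    x: enter (5,2) at t=2.4800
    y: enter (5,1) at t=3.2793
    y: enter (5,0) at t=4.4341 ← occupied
  → r_4 = 4.4341

ranges = [2.3200, 0.1848, 3.1870, 4.4341]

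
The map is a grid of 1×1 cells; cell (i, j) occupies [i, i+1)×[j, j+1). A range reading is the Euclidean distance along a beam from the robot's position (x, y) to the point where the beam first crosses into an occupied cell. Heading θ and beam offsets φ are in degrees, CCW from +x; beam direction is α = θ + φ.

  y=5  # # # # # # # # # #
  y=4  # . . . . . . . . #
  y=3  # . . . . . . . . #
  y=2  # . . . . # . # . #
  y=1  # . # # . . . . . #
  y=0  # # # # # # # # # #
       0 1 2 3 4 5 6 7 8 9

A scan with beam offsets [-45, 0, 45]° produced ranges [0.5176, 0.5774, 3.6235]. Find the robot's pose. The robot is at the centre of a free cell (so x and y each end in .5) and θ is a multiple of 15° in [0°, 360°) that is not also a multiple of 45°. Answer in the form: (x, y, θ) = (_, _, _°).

Candidates: 28 free-cell centres × 16 headings = 448 poses. Raycast each; keep the one whose scan matches to 4 dp.
  (4.5, 4.5, 240°): beam 1 = 3.6235 ≠ 0.5176 ✗
  (1.5, 2.5, 330°): beam 1 = 1.5529 ≠ 0.5176 ✗
  (2.5, 3.5, 255°): beam 1 = 1.7321 ≠ 0.5176 ✗
  (1.5, 4.5, 105°): beam 1 = 0.5774 ≠ 0.5176 ✗
  (3.5, 2.5, 240°): beam 1 = 2.5882 ≠ 0.5176 ✗
  …
  (1.5, 1.5, 30°): r_1=0.5176, r_2=0.5774, r_3=3.6235 — all match ✓
Unique over the lattice → pose = (1.5, 1.5, 30°).

(x, y, θ) = (1.5, 1.5, 30°)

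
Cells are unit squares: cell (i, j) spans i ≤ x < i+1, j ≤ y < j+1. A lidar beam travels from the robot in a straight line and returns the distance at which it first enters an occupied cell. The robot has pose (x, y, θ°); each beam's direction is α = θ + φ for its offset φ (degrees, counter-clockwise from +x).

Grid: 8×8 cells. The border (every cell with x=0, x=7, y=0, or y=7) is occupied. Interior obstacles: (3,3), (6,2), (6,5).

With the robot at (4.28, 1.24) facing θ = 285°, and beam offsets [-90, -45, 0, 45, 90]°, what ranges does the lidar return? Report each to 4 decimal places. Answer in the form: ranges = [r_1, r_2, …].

ranges = [0.9273, 0.2771, 0.2485, 0.4800, 2.8160]

beam 1: φ=-90°, α=195°
  direction (-0.9659, -0.2588); cell (4,1); t to first gridline: x 0.2899, y 0.9273 (then +1.0353 / +3.8637)
    (3,1) via x @ 0.2899
    (3,0) via y @ 0.9273  # hit
  → r_1 = 0.9273
beam 2: φ=-45°, α=240°
  direction (-0.5000, -0.8660); cell (4,1); t to first gridline: x 0.5600, y 0.2771 (then +2.0000 / +1.1547)
    (4,0) via y @ 0.2771  # hit
  → r_2 = 0.2771
beam 3: φ=0°, α=285°
  direction (0.2588, -0.9659); cell (4,1); t to first gridline: x 2.7819, y 0.2485 (then +3.8637 / +1.0353)
    (4,0) via y @ 0.2485  # hit
  → r_3 = 0.2485
beam 4: φ=45°, α=330°
  direction (0.8660, -0.5000); cell (4,1); t to first gridline: x 0.8314, y 0.4800 (then +1.1547 / +2.0000)
    (4,0) via y @ 0.4800  # hit
  → r_4 = 0.4800
beam 5: φ=90°, α=15°
  direction (0.9659, 0.2588); cell (4,1); t to first gridline: x 0.7454, y 2.9364 (then +1.0353 / +3.8637)
    (5,1) via x @ 0.7454
    (6,1) via x @ 1.7807
    (7,1) via x @ 2.8160  # hit
  → r_5 = 2.8160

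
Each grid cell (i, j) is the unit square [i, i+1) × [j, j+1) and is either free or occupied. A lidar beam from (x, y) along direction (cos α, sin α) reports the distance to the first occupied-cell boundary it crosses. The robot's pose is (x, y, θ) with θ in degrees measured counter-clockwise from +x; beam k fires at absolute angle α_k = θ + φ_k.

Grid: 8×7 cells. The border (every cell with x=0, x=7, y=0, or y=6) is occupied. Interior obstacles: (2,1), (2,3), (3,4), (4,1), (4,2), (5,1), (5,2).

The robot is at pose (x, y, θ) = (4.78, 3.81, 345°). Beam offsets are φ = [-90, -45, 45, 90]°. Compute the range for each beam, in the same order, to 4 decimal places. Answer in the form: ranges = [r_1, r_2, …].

beam 1: φ=-90°, α=255°
  dir = (cos 255°, sin 255°) = (-0.2588, -0.9659); from cell (4,3)
  next x-line at t=3.0137, next y-line at t=0.8386; Δt_x=3.8637, Δt_y=1.0353
    y: enter (4,2) at t=0.8386 ← occupied
  → r_1 = 0.8386
beam 2: φ=-45°, α=300°
  dir = (cos 300°, sin 300°) = (0.5000, -0.8660); from cell (4,3)
  next x-line at t=0.4400, next y-line at t=0.9353; Δt_x=2.0000, Δt_y=1.1547
    x: enter (5,3) at t=0.4400
    y: enter (5,2) at t=0.9353 ← occupied
  → r_2 = 0.9353
beam 3: φ=45°, α=30°
  dir = (cos 30°, sin 30°) = (0.8660, 0.5000); from cell (4,3)
  next x-line at t=0.2540, next y-line at t=0.3800; Δt_x=1.1547, Δt_y=2.0000
    x: enter (5,3) at t=0.2540
    y: enter (5,4) at t=0.3800
    x: enter (6,4) at t=1.4087
    y: enter (6,5) at t=2.3800
    x: enter (7,5) at t=2.5634 ← occupied
  → r_3 = 2.5634
beam 4: φ=90°, α=75°
  dir = (cos 75°, sin 75°) = (0.2588, 0.9659); from cell (4,3)
  next x-line at t=0.8500, next y-line at t=0.1967; Δt_x=3.8637, Δt_y=1.0353
    y: enter (4,4) at t=0.1967
    x: enter (5,4) at t=0.8500
    y: enter (5,5) at t=1.2320
    y: enter (5,6) at t=2.2673 ← occupied
  → r_4 = 2.2673

ranges = [0.8386, 0.9353, 2.5634, 2.2673]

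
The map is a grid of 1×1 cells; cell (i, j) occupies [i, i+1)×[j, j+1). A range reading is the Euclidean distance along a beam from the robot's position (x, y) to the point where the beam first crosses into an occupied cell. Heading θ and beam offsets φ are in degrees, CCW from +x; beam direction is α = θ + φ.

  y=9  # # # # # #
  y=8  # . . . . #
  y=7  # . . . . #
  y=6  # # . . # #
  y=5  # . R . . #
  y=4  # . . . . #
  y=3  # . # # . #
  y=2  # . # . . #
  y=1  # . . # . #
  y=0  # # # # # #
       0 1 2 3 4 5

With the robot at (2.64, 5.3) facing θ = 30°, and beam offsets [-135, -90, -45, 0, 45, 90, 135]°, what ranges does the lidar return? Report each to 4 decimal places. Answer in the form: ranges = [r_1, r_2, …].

ranges = [1.3459, 1.5011, 2.4433, 1.5704, 3.8305, 1.2800, 1.6979]

beam 1: φ=-135°, α=255°
  cosα=-0.2588 sinα=-0.9659 | (2,5) | tMaxX 2.4728 tMaxY 0.3106 | tΔX 3.8637 tΔY 1.0353
    t=0.3106 [y] (2,4)
    t=1.3459 [y] (2,3) — stop
  → r_1 = 1.3459
beam 2: φ=-90°, α=300°
  cosα=0.5000 sinα=-0.8660 | (2,5) | tMaxX 0.7200 tMaxY 0.3464 | tΔX 2.0000 tΔY 1.1547
    t=0.3464 [y] (2,4)
    t=0.7200 [x] (3,4)
    t=1.5011 [y] (3,3) — stop
  → r_2 = 1.5011
beam 3: φ=-45°, α=345°
  cosα=0.9659 sinα=-0.2588 | (2,5) | tMaxX 0.3727 tMaxY 1.1591 | tΔX 1.0353 tΔY 3.8637
    t=0.3727 [x] (3,5)
    t=1.1591 [y] (3,4)
    t=1.4080 [x] (4,4)
    t=2.4433 [x] (5,4) — stop
  → r_3 = 2.4433
beam 4: φ=0°, α=30°
  cosα=0.8660 sinα=0.5000 | (2,5) | tMaxX 0.4157 tMaxY 1.4000 | tΔX 1.1547 tΔY 2.0000
    t=0.4157 [x] (3,5)
    t=1.4000 [y] (3,6)
    t=1.5704 [x] (4,6) — stop
  → r_4 = 1.5704
beam 5: φ=45°, α=75°
  cosα=0.2588 sinα=0.9659 | (2,5) | tMaxX 1.3909 tMaxY 0.7247 | tΔX 3.8637 tΔY 1.0353
    t=0.7247 [y] (2,6)
    t=1.3909 [x] (3,6)
    t=1.7600 [y] (3,7)
    t=2.7952 [y] (3,8)
    t=3.8305 [y] (3,9) — stop
  → r_5 = 3.8305
beam 6: φ=90°, α=120°
  cosα=-0.5000 sinα=0.8660 | (2,5) | tMaxX 1.2800 tMaxY 0.8083 | tΔX 2.0000 tΔY 1.1547
    t=0.8083 [y] (2,6)
    t=1.2800 [x] (1,6) — stop
  → r_6 = 1.2800
beam 7: φ=135°, α=165°
  cosα=-0.9659 sinα=0.2588 | (2,5) | tMaxX 0.6626 tMaxY 2.7046 | tΔX 1.0353 tΔY 3.8637
    t=0.6626 [x] (1,5)
    t=1.6979 [x] (0,5) — stop
  → r_7 = 1.6979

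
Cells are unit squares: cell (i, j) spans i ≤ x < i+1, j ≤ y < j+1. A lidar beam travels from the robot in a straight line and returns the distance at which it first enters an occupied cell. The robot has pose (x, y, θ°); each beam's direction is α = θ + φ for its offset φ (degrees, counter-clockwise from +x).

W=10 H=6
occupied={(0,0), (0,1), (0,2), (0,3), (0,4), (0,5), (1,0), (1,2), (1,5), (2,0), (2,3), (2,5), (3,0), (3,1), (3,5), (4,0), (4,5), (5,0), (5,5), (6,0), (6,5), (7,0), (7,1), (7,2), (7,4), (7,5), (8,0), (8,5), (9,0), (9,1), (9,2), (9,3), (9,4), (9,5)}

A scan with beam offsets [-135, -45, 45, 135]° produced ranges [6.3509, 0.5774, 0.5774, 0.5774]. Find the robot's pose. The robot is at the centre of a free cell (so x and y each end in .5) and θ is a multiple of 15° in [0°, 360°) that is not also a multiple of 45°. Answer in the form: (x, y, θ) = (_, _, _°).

(x, y, θ) = (1.5, 1.5, 165°)

Candidates: 26 free-cell centres × 16 headings = 416 poses. Raycast each; keep the one whose scan matches to 4 dp.
  (4.5, 4.5, 300°): beam 1 = 1.9319 ≠ 6.3509 ✗
  (5.5, 3.5, 15°): beam 1 = 2.8868 ≠ 6.3509 ✗
  (2.5, 1.5, 165°): beam 1 = 0.5774 ≠ 6.3509 ✗
  (3.5, 4.5, 165°): beam 1 = 1.0000 ≠ 6.3509 ✗
  …
  (1.5, 1.5, 165°): r_1=6.3509, r_2=0.5774, r_3=0.5774, r_4=0.5774 — all match ✓
No second candidate reproduces the full scan.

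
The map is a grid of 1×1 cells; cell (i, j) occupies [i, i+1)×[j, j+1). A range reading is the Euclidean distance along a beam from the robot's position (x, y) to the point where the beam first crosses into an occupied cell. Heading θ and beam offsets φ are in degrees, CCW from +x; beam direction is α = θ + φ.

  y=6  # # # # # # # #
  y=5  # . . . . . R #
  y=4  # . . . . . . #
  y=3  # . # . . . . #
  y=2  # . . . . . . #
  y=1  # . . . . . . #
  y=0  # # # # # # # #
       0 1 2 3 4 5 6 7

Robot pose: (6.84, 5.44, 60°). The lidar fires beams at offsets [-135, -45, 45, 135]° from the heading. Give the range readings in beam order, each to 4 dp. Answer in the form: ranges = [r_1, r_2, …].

beam 1: φ=-135°, α=285°
  d=(0.2588,-0.9659)  start (6,5)  tX=0.6182 tY=0.4555  stride 1/|dx|=3.8637 1/|dy|=1.0353
    cross y-line → (6,4), t=0.4555
    cross x-line → (7,4), t=0.6182 (wall)
  → r_1 = 0.6182
beam 2: φ=-45°, α=15°
  d=(0.9659,0.2588)  start (6,5)  tX=0.1656 tY=2.1637  stride 1/|dx|=1.0353 1/|dy|=3.8637
    cross x-line → (7,5), t=0.1656 (wall)
  → r_2 = 0.1656
beam 3: φ=45°, α=105°
  d=(-0.2588,0.9659)  start (6,5)  tX=3.2455 tY=0.5798  stride 1/|dx|=3.8637 1/|dy|=1.0353
    cross y-line → (6,6), t=0.5798 (wall)
  → r_3 = 0.5798
beam 4: φ=135°, α=195°
  d=(-0.9659,-0.2588)  start (6,5)  tX=0.8696 tY=1.7000  stride 1/|dx|=1.0353 1/|dy|=3.8637
    cross x-line → (5,5), t=0.8696
    cross y-line → (5,4), t=1.7000
    cross x-line → (4,4), t=1.9049
    cross x-line → (3,4), t=2.9402
    cross x-line → (2,4), t=3.9755
    cross x-line → (1,4), t=5.0107
    cross y-line → (1,3), t=5.5637
    cross x-line → (0,3), t=6.0460 (wall)
  → r_4 = 6.0460

ranges = [0.6182, 0.1656, 0.5798, 6.0460]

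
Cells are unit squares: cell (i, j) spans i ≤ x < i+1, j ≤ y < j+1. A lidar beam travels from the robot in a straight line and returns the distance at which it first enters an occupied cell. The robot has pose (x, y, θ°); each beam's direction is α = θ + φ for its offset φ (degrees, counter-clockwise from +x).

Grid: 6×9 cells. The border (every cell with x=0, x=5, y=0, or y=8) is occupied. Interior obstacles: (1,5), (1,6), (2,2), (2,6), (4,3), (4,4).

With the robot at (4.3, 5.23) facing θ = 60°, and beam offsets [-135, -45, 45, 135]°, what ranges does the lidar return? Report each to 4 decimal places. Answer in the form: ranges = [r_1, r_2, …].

ranges = [0.2381, 0.7247, 2.8677, 3.4164]

beam 1: φ=-135°, α=285°
  cosα=0.2588 sinα=-0.9659 | (4,5) | tMaxX 2.7046 tMaxY 0.2381 | tΔX 3.8637 tΔY 1.0353
    t=0.2381 [y] (4,4) — stop
  → r_1 = 0.2381
beam 2: φ=-45°, α=15°
  cosα=0.9659 sinα=0.2588 | (4,5) | tMaxX 0.7247 tMaxY 2.9751 | tΔX 1.0353 tΔY 3.8637
    t=0.7247 [x] (5,5) — stop
  → r_2 = 0.7247
beam 3: φ=45°, α=105°
  cosα=-0.2588 sinα=0.9659 | (4,5) | tMaxX 1.1591 tMaxY 0.7972 | tΔX 3.8637 tΔY 1.0353
    t=0.7972 [y] (4,6)
    t=1.1591 [x] (3,6)
    t=1.8324 [y] (3,7)
    t=2.8677 [y] (3,8) — stop
  → r_3 = 2.8677
beam 4: φ=135°, α=195°
  cosα=-0.9659 sinα=-0.2588 | (4,5) | tMaxX 0.3106 tMaxY 0.8887 | tΔX 1.0353 tΔY 3.8637
    t=0.3106 [x] (3,5)
    t=0.8887 [y] (3,4)
    t=1.3459 [x] (2,4)
    t=2.3811 [x] (1,4)
    t=3.4164 [x] (0,4) — stop
  → r_4 = 3.4164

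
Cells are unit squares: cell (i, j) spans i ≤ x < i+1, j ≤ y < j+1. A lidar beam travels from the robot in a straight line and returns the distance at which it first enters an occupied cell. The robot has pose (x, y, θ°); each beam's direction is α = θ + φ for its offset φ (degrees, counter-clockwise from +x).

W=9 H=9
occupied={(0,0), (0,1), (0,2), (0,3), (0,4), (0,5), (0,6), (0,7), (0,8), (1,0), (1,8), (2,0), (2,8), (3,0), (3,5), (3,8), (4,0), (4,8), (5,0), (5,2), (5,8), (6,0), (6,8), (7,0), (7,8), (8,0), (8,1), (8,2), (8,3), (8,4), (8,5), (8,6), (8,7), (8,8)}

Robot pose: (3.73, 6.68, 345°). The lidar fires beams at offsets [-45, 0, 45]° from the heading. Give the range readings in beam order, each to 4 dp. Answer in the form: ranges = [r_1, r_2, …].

ranges = [4.2493, 4.4206, 2.6400]

beam 1: φ=-45°, α=300°
  dir = (cos 300°, sin 300°) = (0.5000, -0.8660); from cell (3,6)
  next x-line at t=0.5400, next y-line at t=0.7852; Δt_x=2.0000, Δt_y=1.1547
    x: enter (4,6) at t=0.5400
    y: enter (4,5) at t=0.7852
    y: enter (4,4) at t=1.9399
    x: enter (5,4) at t=2.5400
    y: enter (5,3) at t=3.0946
    y: enter (5,2) at t=4.2493 ← occupied
  → r_1 = 4.2493
beam 2: φ=0°, α=345°
  dir = (cos 345°, sin 345°) = (0.9659, -0.2588); from cell (3,6)
  next x-line at t=0.2795, next y-line at t=2.6273; Δt_x=1.0353, Δt_y=3.8637
    x: enter (4,6) at t=0.2795
    x: enter (5,6) at t=1.3148
    x: enter (6,6) at t=2.3501
    y: enter (6,5) at t=2.6273
    x: enter (7,5) at t=3.3854
    x: enter (8,5) at t=4.4206 ← occupied
  → r_2 = 4.4206
beam 3: φ=45°, α=30°
  dir = (cos 30°, sin 30°) = (0.8660, 0.5000); from cell (3,6)
  next x-line at t=0.3118, next y-line at t=0.6400; Δt_x=1.1547, Δt_y=2.0000
    x: enter (4,6) at t=0.3118
    y: enter (4,7) at t=0.6400
    x: enter (5,7) at t=1.4665
    x: enter (6,7) at t=2.6212
    y: enter (6,8) at t=2.6400 ← occupied
  → r_3 = 2.6400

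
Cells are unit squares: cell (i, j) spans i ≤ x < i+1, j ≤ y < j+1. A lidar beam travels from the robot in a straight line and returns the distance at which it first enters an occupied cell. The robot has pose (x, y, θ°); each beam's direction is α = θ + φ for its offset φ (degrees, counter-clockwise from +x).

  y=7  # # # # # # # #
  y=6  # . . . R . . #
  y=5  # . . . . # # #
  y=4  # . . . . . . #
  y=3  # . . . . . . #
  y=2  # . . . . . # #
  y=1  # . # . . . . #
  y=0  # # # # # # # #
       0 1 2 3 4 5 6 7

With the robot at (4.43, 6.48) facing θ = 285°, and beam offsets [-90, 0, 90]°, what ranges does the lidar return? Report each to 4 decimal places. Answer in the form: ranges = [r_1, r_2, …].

ranges = [3.5510, 5.6733, 2.0091]

beam 1: φ=-90°, α=195°
  d=(-0.9659,-0.2588)  start (4,6)  tX=0.4452 tY=1.8546  stride 1/|dx|=1.0353 1/|dy|=3.8637
    cross x-line → (3,6), t=0.4452
    cross x-line → (2,6), t=1.4804
    cross y-line → (2,5), t=1.8546
    cross x-line → (1,5), t=2.5157
    cross x-line → (0,5), t=3.5510 (wall)
  → r_1 = 3.5510
beam 2: φ=0°, α=285°
  d=(0.2588,-0.9659)  start (4,6)  tX=2.2023 tY=0.4969  stride 1/|dx|=3.8637 1/|dy|=1.0353
    cross y-line → (4,5), t=0.4969
    cross y-line → (4,4), t=1.5322
    cross x-line → (5,4), t=2.2023
    cross y-line → (5,3), t=2.5675
    cross y-line → (5,2), t=3.6028
    cross y-line → (5,1), t=4.6380
    cross y-line → (5,0), t=5.6733 (wall)
  → r_2 = 5.6733
beam 3: φ=90°, α=15°
  d=(0.9659,0.2588)  start (4,6)  tX=0.5901 tY=2.0091  stride 1/|dx|=1.0353 1/|dy|=3.8637
    cross x-line → (5,6), t=0.5901
    cross x-line → (6,6), t=1.6254
    cross y-line → (6,7), t=2.0091 (wall)
  → r_3 = 2.0091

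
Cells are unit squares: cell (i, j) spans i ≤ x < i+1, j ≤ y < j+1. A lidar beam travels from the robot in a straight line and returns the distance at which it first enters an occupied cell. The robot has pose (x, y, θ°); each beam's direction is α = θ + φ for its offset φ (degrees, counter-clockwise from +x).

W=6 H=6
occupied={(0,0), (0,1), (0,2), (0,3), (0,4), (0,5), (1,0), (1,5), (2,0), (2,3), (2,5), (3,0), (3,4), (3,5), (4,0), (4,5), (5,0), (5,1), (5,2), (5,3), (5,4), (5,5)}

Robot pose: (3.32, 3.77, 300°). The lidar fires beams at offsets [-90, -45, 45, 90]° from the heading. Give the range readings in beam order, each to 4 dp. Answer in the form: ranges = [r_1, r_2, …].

ranges = [0.3695, 2.8677, 1.7393, 0.4600]

beam 1: φ=-90°, α=210°
  d=(-0.8660,-0.5000)  start (3,3)  tX=0.3695 tY=1.5400  stride 1/|dx|=1.1547 1/|dy|=2.0000
    cross x-line → (2,3), t=0.3695 (wall)
  → r_1 = 0.3695
beam 2: φ=-45°, α=255°
  d=(-0.2588,-0.9659)  start (3,3)  tX=1.2364 tY=0.7972  stride 1/|dx|=3.8637 1/|dy|=1.0353
    cross y-line → (3,2), t=0.7972
    cross x-line → (2,2), t=1.2364
    cross y-line → (2,1), t=1.8324
    cross y-line → (2,0), t=2.8677 (wall)
  → r_2 = 2.8677
beam 3: φ=45°, α=345°
  d=(0.9659,-0.2588)  start (3,3)  tX=0.7040 tY=2.9751  stride 1/|dx|=1.0353 1/|dy|=3.8637
    cross x-line → (4,3), t=0.7040
    cross x-line → (5,3), t=1.7393 (wall)
  → r_3 = 1.7393
beam 4: φ=90°, α=30°
  d=(0.8660,0.5000)  start (3,3)  tX=0.7852 tY=0.4600  stride 1/|dx|=1.1547 1/|dy|=2.0000
    cross y-line → (3,4), t=0.4600 (wall)
  → r_4 = 0.4600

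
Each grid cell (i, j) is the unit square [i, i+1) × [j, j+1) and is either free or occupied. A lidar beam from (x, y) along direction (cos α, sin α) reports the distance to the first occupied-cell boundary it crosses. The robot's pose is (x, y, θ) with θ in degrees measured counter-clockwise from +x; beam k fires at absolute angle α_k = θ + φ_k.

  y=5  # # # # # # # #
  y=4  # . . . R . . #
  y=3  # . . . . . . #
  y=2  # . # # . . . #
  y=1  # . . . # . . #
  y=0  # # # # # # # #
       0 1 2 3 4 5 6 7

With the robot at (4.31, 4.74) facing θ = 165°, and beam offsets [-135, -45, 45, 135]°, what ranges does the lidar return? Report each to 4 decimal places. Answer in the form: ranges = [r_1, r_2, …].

ranges = [0.5200, 0.3002, 3.8221, 4.3186]

beam 1: φ=-135°, α=30°
  d=(0.8660,0.5000)  start (4,4)  tX=0.7967 tY=0.5200  stride 1/|dx|=1.1547 1/|dy|=2.0000
    cross y-line → (4,5), t=0.5200 (wall)
  → r_1 = 0.5200
beam 2: φ=-45°, α=120°
  d=(-0.5000,0.8660)  start (4,4)  tX=0.6200 tY=0.3002  stride 1/|dx|=2.0000 1/|dy|=1.1547
    cross y-line → (4,5), t=0.3002 (wall)
  → r_2 = 0.3002
beam 3: φ=45°, α=210°
  d=(-0.8660,-0.5000)  start (4,4)  tX=0.3580 tY=1.4800  stride 1/|dx|=1.1547 1/|dy|=2.0000
    cross x-line → (3,4), t=0.3580
    cross y-line → (3,3), t=1.4800
    cross x-line → (2,3), t=1.5127
    cross x-line → (1,3), t=2.6674
    cross y-line → (1,2), t=3.4800
    cross x-line → (0,2), t=3.8221 (wall)
  → r_3 = 3.8221
beam 4: φ=135°, α=300°
  d=(0.5000,-0.8660)  start (4,4)  tX=1.3800 tY=0.8545  stride 1/|dx|=2.0000 1/|dy|=1.1547
    cross y-line → (4,3), t=0.8545
    cross x-line → (5,3), t=1.3800
    cross y-line → (5,2), t=2.0092
    cross y-line → (5,1), t=3.1639
    cross x-line → (6,1), t=3.3800
    cross y-line → (6,0), t=4.3186 (wall)
  → r_4 = 4.3186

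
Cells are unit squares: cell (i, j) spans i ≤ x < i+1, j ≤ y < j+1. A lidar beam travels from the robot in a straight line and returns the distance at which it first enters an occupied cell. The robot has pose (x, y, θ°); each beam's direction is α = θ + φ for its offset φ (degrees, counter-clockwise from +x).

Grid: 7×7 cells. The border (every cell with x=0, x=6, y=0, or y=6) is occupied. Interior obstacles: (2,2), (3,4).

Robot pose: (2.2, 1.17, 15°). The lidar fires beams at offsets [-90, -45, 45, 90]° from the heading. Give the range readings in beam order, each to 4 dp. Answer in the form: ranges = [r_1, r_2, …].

beam 1: φ=-90°, α=285°
  direction (0.2588, -0.9659); cell (2,1); t to first gridline: x 3.0910, y 0.1760 (then +3.8637 / +1.0353)
    (2,0) via y @ 0.1760  # hit
  → r_1 = 0.1760
beam 2: φ=-45°, α=330°
  direction (0.8660, -0.5000); cell (2,1); t to first gridline: x 0.9238, y 0.3400 (then +1.1547 / +2.0000)
    (2,0) via y @ 0.3400  # hit
  → r_2 = 0.3400
beam 3: φ=45°, α=60°
  direction (0.5000, 0.8660); cell (2,1); t to first gridline: x 1.6000, y 0.9584 (then +2.0000 / +1.1547)
    (2,2) via y @ 0.9584  # hit
  → r_3 = 0.9584
beam 4: φ=90°, α=105°
  direction (-0.2588, 0.9659); cell (2,1); t to first gridline: x 0.7727, y 0.8593 (then +3.8637 / +1.0353)
    (1,1) via x @ 0.7727
    (1,2) via y @ 0.8593
    (1,3) via y @ 1.8946
    (1,4) via y @ 2.9298
    (1,5) via y @ 3.9651
    (0,5) via x @ 4.6364  # hit
  → r_4 = 4.6364

ranges = [0.1760, 0.3400, 0.9584, 4.6364]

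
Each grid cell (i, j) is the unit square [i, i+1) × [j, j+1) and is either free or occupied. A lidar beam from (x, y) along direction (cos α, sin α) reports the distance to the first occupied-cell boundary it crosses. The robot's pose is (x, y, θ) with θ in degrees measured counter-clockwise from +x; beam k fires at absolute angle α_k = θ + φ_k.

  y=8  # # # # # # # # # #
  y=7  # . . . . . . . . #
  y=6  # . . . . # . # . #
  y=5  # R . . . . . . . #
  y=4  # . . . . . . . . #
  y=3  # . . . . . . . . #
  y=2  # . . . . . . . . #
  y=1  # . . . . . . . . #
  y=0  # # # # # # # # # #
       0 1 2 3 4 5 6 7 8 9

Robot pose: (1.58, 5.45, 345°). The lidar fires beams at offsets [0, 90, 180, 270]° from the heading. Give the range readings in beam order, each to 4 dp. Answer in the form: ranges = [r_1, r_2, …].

ranges = [7.6817, 2.6400, 0.6005, 2.2409]

beam 1: φ=0°, α=345°
  direction (0.9659, -0.2588); cell (1,5); t to first gridline: x 0.4348, y 1.7387 (then +1.0353 / +3.8637)
    (2,5) via x @ 0.4348
    (3,5) via x @ 1.4701
    (3,4) via y @ 1.7387
    (4,4) via x @ 2.5054
    (5,4) via x @ 3.5406
    (6,4) via x @ 4.5759
    (6,3) via y @ 5.6024
    (7,3) via x @ 5.6112
    (8,3) via x @ 6.6465
    (9,3) via x @ 7.6817  # hit
  → r_1 = 7.6817
beam 2: φ=90°, α=75°
  direction (0.2588, 0.9659); cell (1,5); t to first gridline: x 1.6228, y 0.5694 (then +3.8637 / +1.0353)
    (1,6) via y @ 0.5694
    (1,7) via y @ 1.6047
    (2,7) via x @ 1.6228
    (2,8) via y @ 2.6400  # hit
  → r_2 = 2.6400
beam 3: φ=180°, α=165°
  direction (-0.9659, 0.2588); cell (1,5); t to first gridline: x 0.6005, y 2.1250 (then +1.0353 / +3.8637)
    (0,5) via x @ 0.6005  # hit
  → r_3 = 0.6005
beam 4: φ=270°, α=255°
  direction (-0.2588, -0.9659); cell (1,5); t to first gridline: x 2.2409, y 0.4659 (then +3.8637 / +1.0353)
    (1,4) via y @ 0.4659
    (1,3) via y @ 1.5012
    (0,3) via x @ 2.2409  # hit
  → r_4 = 2.2409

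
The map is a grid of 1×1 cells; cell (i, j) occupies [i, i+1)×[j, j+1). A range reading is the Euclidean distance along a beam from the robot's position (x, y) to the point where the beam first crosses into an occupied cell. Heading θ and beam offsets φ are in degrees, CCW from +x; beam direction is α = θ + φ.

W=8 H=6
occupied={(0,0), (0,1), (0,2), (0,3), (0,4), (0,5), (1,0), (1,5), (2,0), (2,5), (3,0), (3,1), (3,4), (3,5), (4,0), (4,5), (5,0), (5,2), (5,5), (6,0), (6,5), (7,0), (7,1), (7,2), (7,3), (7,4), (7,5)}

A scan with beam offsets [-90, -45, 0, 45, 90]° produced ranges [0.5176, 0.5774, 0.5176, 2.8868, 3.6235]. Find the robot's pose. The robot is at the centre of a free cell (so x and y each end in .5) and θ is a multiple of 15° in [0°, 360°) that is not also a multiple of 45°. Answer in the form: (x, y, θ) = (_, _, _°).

The pose lattice has 21·16 = 336 candidates. Test each by forward raycasting.
  (4.5, 2.5, 150°): beam 1 = 2.8868 ≠ 0.5176 ✗
  (2.5, 4.5, 15°): beam 1 = 2.5882 ≠ 0.5176 ✗
  (1.5, 3.5, 195°): beam 1 = 1.5529 ≠ 0.5176 ✗
  …
  (2.5, 1.5, 15°): r_1=0.5176, r_2=0.5774, r_3=0.5176, r_4=2.8868, r_5=3.6235 — all match ✓
No second candidate reproduces the full scan.

(x, y, θ) = (2.5, 1.5, 15°)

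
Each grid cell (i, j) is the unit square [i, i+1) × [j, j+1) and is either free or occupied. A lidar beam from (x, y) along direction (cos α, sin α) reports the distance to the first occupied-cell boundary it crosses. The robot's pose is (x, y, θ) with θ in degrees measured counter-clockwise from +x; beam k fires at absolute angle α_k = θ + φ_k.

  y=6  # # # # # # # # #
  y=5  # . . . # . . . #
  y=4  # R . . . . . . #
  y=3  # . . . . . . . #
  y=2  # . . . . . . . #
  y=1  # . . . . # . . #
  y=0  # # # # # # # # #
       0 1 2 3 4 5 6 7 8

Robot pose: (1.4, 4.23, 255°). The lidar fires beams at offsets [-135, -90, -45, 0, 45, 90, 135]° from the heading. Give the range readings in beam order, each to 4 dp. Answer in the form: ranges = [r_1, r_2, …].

ranges = [0.8000, 0.4141, 0.4619, 1.5455, 3.7297, 6.8328, 3.0022]

beam 1: φ=-135°, α=120°
  d=(-0.5000,0.8660)  start (1,4)  tX=0.8000 tY=0.8891  stride 1/|dx|=2.0000 1/|dy|=1.1547
    cross x-line → (0,4), t=0.8000 (wall)
  → r_1 = 0.8000
beam 2: φ=-90°, α=165°
  d=(-0.9659,0.2588)  start (1,4)  tX=0.4141 tY=2.9751  stride 1/|dx|=1.0353 1/|dy|=3.8637
    cross x-line → (0,4), t=0.4141 (wall)
  → r_2 = 0.4141
beam 3: φ=-45°, α=210°
  d=(-0.8660,-0.5000)  start (1,4)  tX=0.4619 tY=0.4600  stride 1/|dx|=1.1547 1/|dy|=2.0000
    cross y-line → (1,3), t=0.4600
    cross x-line → (0,3), t=0.4619 (wall)
  → r_3 = 0.4619
beam 4: φ=0°, α=255°
  d=(-0.2588,-0.9659)  start (1,4)  tX=1.5455 tY=0.2381  stride 1/|dx|=3.8637 1/|dy|=1.0353
    cross y-line → (1,3), t=0.2381
    cross y-line → (1,2), t=1.2734
    cross x-line → (0,2), t=1.5455 (wall)
  → r_4 = 1.5455
beam 5: φ=45°, α=300°
  d=(0.5000,-0.8660)  start (1,4)  tX=1.2000 tY=0.2656  stride 1/|dx|=2.0000 1/|dy|=1.1547
    cross y-line → (1,3), t=0.2656
    cross x-line → (2,3), t=1.2000
    cross y-line → (2,2), t=1.4203
    cross y-line → (2,1), t=2.5750
    cross x-line → (3,1), t=3.2000
    cross y-line → (3,0), t=3.7297 (wall)
  → r_5 = 3.7297
beam 6: φ=90°, α=345°
  d=(0.9659,-0.2588)  start (1,4)  tX=0.6212 tY=0.8887  stride 1/|dx|=1.0353 1/|dy|=3.8637
    cross x-line → (2,4), t=0.6212
    cross y-line → (2,3), t=0.8887
    cross x-line → (3,3), t=1.6564
    cross x-line → (4,3), t=2.6917
    cross x-line → (5,3), t=3.7270
    cross y-line → (5,2), t=4.7524
    cross x-line → (6,2), t=4.7623
    cross x-line → (7,2), t=5.7975
    cross x-line → (8,2), t=6.8328 (wall)
  → r_6 = 6.8328
beam 7: φ=135°, α=30°
  d=(0.8660,0.5000)  start (1,4)  tX=0.6928 tY=1.5400  stride 1/|dx|=1.1547 1/|dy|=2.0000
    cross x-line → (2,4), t=0.6928
    cross y-line → (2,5), t=1.5400
    cross x-line → (3,5), t=1.8475
    cross x-line → (4,5), t=3.0022 (wall)
  → r_7 = 3.0022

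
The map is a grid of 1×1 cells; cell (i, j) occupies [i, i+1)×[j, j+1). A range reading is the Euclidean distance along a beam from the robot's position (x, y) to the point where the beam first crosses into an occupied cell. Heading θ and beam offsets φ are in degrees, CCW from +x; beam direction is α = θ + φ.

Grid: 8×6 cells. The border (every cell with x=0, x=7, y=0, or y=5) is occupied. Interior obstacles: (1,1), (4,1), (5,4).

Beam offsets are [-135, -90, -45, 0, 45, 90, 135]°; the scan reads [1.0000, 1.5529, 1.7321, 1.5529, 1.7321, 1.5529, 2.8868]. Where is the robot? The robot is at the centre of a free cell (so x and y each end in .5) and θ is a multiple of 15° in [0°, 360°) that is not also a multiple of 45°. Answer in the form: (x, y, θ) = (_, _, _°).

Enumerate (i+0.5, j+0.5, θ) over the 21 free cells and 16 admissible headings. For each, cast all 7 beams and compare to the given ranges.
  (6.5, 3.5, 165°): beam 1 = 0.5774 ≠ 1.0000 ✗
  (2.5, 2.5, 240°): beam 1 = 2.5882 ≠ 1.0000 ✗
  (2.5, 3.5, 300°): beam 1 = 1.5529 ≠ 1.0000 ✗
  …
  (5.5, 2.5, 345°): r_1=1.0000, r_2=1.5529, r_3=1.7321, r_4=1.5529, r_5=1.7321, r_6=1.5529, r_7=2.8868 — all match ✓
No second candidate reproduces the full scan.

(x, y, θ) = (5.5, 2.5, 345°)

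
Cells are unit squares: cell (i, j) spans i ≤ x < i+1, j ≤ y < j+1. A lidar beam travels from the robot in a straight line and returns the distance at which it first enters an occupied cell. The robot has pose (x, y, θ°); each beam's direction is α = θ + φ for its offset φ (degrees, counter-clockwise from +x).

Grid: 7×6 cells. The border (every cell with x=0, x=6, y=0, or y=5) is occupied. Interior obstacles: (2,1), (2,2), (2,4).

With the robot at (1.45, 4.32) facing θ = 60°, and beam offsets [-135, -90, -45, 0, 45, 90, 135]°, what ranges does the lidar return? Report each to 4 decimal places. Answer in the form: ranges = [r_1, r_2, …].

ranges = [2.1250, 0.6351, 0.5694, 0.7852, 0.7040, 0.5196, 0.4659]

beam 1: φ=-135°, α=285°
  dir = (cos 285°, sin 285°) = (0.2588, -0.9659); from cell (1,4)
  next x-line at t=2.1250, next y-line at t=0.3313; Δt_x=3.8637, Δt_y=1.0353
    y: enter (1,3) at t=0.3313
    y: enter (1,2) at t=1.3666
    x: enter (2,2) at t=2.1250 ← occupied
  → r_1 = 2.1250
beam 2: φ=-90°, α=330°
  dir = (cos 330°, sin 330°) = (0.8660, -0.5000); from cell (1,4)
  next x-line at t=0.6351, next y-line at t=0.6400; Δt_x=1.1547, Δt_y=2.0000
    x: enter (2,4) at t=0.6351 ← occupied
  → r_2 = 0.6351
beam 3: φ=-45°, α=15°
  dir = (cos 15°, sin 15°) = (0.9659, 0.2588); from cell (1,4)
  next x-line at t=0.5694, next y-line at t=2.6273; Δt_x=1.0353, Δt_y=3.8637
    x: enter (2,4) at t=0.5694 ← occupied
  → r_3 = 0.5694
beam 4: φ=0°, α=60°
  dir = (cos 60°, sin 60°) = (0.5000, 0.8660); from cell (1,4)
  next x-line at t=1.1000, next y-line at t=0.7852; Δt_x=2.0000, Δt_y=1.1547
    y: enter (1,5) at t=0.7852 ← occupied
  → r_4 = 0.7852
beam 5: φ=45°, α=105°
  dir = (cos 105°, sin 105°) = (-0.2588, 0.9659); from cell (1,4)
  next x-line at t=1.7387, next y-line at t=0.7040; Δt_x=3.8637, Δt_y=1.0353
    y: enter (1,5) at t=0.7040 ← occupied
  → r_5 = 0.7040
beam 6: φ=90°, α=150°
  dir = (cos 150°, sin 150°) = (-0.8660, 0.5000); from cell (1,4)
  next x-line at t=0.5196, next y-line at t=1.3600; Δt_x=1.1547, Δt_y=2.0000
    x: enter (0,4) at t=0.5196 ← occupied
  → r_6 = 0.5196
beam 7: φ=135°, α=195°
  dir = (cos 195°, sin 195°) = (-0.9659, -0.2588); from cell (1,4)
  next x-line at t=0.4659, next y-line at t=1.2364; Δt_x=1.0353, Δt_y=3.8637
    x: enter (0,4) at t=0.4659 ← occupied
  → r_7 = 0.4659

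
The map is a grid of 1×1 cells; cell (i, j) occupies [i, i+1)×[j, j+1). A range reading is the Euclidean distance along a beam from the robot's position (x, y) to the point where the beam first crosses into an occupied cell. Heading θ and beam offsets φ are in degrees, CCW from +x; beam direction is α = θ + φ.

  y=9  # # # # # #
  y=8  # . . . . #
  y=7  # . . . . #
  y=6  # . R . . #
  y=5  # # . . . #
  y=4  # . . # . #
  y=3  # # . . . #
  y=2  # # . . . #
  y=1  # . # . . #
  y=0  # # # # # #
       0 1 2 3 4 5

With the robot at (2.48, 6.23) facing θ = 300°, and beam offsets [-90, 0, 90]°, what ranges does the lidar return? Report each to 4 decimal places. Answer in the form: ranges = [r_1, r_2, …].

beam 1: φ=-90°, α=210°
  cosα=-0.8660 sinα=-0.5000 | (2,6) | tMaxX 0.5543 tMaxY 0.4600 | tΔX 1.1547 tΔY 2.0000
    t=0.4600 [y] (2,5)
    t=0.5543 [x] (1,5) — stop
  → r_1 = 0.5543
beam 2: φ=0°, α=300°
  cosα=0.5000 sinα=-0.8660 | (2,6) | tMaxX 1.0400 tMaxY 0.2656 | tΔX 2.0000 tΔY 1.1547
    t=0.2656 [y] (2,5)
    t=1.0400 [x] (3,5)
    t=1.4203 [y] (3,4) — stop
  → r_2 = 1.4203
beam 3: φ=90°, α=30°
  cosα=0.8660 sinα=0.5000 | (2,6) | tMaxX 0.6004 tMaxY 1.5400 | tΔX 1.1547 tΔY 2.0000
    t=0.6004 [x] (3,6)
    t=1.5400 [y] (3,7)
    t=1.7551 [x] (4,7)
    t=2.9098 [x] (5,7) — stop
  → r_3 = 2.9098

ranges = [0.5543, 1.4203, 2.9098]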